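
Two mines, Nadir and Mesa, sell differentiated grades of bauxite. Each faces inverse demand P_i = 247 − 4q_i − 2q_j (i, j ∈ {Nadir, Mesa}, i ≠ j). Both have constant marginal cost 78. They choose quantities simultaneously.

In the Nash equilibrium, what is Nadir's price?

145.6

Mine Nadir's profit: π = q_{Nadir}(247 − 4q_{Nadir} − 2q_{Mesa}) − 78q_{Nadir}.
∂π/∂q_{Nadir} = 169 − 8q_{Nadir} − 2q_{Mesa} = 0 ⇒ q_{Nadir} = 21.125 − 0.25q_{Mesa}.
By symmetry q_{Mesa} = q_{Nadir}; substituting into the reaction function, 1.25q_{Nadir} = 21.125 and q_{Nadir} = 16.9.
P_{Nadir} = 247 − 4·16.9 − 2·16.9 = 145.6.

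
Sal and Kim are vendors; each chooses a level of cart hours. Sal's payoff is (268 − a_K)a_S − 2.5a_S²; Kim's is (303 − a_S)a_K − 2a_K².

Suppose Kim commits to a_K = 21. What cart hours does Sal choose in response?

49.4

Expanding Sal's payoff: 268a_S − a_Ka_S − 2.5a_S².
∂π/∂a_S = 268 − a_K − 5a_S = 0, so a_S = 53.6 − 0.2a_K.
At a_K = 21: a_S = 53.6 − 0.2·21 = 49.4.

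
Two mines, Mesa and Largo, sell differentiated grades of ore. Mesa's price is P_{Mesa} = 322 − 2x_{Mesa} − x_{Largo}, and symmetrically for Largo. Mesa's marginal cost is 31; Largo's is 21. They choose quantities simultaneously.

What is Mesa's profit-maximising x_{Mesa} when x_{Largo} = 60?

Mine Mesa's profit: π = x_{Mesa}(322 − 2x_{Mesa} − x_{Largo}) − 31x_{Mesa}.
∂π/∂x_{Mesa} = 291 − 4x_{Mesa} − x_{Largo} = 0 ⇒ x_{Mesa} = 72.75 − 0.25x_{Largo}.
At x_{Largo} = 60: x_{Mesa} = 72.75 − 0.25·60 = 57.75.

57.75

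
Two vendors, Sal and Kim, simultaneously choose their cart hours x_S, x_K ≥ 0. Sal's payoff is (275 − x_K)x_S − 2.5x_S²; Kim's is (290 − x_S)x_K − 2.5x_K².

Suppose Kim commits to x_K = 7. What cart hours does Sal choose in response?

Expanding Sal's payoff: 275x_S − x_Kx_S − 2.5x_S².
∂π/∂x_S = 275 − x_K − 5x_S = 0, so x_S = 55 − 0.2x_K.
At x_K = 7: x_S = 55 − 0.2·7 = 53.6.

53.6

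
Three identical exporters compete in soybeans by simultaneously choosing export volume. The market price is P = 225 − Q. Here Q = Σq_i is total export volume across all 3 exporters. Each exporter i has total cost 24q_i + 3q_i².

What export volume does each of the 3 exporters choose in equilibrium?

A representative exporter's profit is π_i = q_i(225 − Q) − 24q_i − 3q_i², with Q = q_i + Σ_{j≠i} q_j.
First-order condition: 201 − 8q_i − Σ_{j≠i} q_j = 0.
Imposing symmetry (q_j = q for all j) turns Σ_{j≠i} q_j into 2q, so 201 = 10q and q = 20.1.

20.1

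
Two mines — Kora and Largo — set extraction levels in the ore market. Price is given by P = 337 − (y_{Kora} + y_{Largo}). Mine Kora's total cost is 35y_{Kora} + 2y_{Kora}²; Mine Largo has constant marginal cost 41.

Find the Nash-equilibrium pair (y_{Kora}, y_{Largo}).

28, 134

Mine Kora's profit: π = y_{Kora}(337 − (y_{Kora} + y_{Largo})) − 35y_{Kora} − 2y_{Kora}².
∂π/∂y_{Kora} = 302 − 6y_{Kora} − y_{Largo} = 0, so y_{Kora} = 151/3 − (1/6)y_{Largo}.
For Largo: ∂π/∂y_{Largo} = 296 − 2y_{Largo} − y_{Kora} = 0 ⇒ y_{Largo} = 148 − 0.5y_{Kora}.
Substituting the second reaction function into the first: y_{Kora} = 151/3 − (1/6)(148 − 0.5y_{Kora}), which gives (11/12)y_{Kora} = 77/3 ⇒ y_{Kora} = 28.
Then y_{Largo} = 148 − 0.5·28 = 134.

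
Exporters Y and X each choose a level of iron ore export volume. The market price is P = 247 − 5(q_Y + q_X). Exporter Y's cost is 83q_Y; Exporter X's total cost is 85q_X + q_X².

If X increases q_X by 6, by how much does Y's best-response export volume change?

Exporter Y's profit: π = q_Y(247 − 5(q_Y + q_X)) − 83q_Y.
∂π/∂q_Y = 164 − 10q_Y − 5q_X = 0, so q_Y = 16.4 − 0.5q_X.
The reaction-function slope is −0.5, so a 6-unit rise in q_X moves q_Y by −0.5 × 6 = −3. Y's best response falls — the actions are strategic substitutes.

-3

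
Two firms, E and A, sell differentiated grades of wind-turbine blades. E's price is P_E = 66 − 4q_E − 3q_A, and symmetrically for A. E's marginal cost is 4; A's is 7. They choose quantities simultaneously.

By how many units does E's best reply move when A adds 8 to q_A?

-3

Firm E's profit: π = q_E(66 − 4q_E − 3q_A) − 4q_E.
∂π/∂q_E = 62 − 8q_E − 3q_A = 0 ⇒ q_E = 7.75 − 0.375q_A.
The reaction-function slope is −0.375, so an 8-unit rise in q_A moves q_E by −0.375 × 8 = −3. E's best response falls — the actions are strategic substitutes.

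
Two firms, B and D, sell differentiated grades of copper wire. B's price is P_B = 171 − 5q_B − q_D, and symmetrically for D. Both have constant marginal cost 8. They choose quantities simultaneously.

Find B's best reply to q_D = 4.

15.9

Firm B's profit: π = q_B(171 − 5q_B − q_D) − 8q_B.
∂π/∂q_B = 163 − 10q_B − q_D = 0 ⇒ q_B = 16.3 − 0.1q_D.
At q_D = 4: q_B = 16.3 − 0.1·4 = 15.9.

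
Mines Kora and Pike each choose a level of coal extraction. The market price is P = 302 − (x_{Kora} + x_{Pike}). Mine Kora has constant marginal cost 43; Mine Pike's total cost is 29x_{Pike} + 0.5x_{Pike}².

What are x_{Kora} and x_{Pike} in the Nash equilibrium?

Mine Kora's profit: π = x_{Kora}(302 − (x_{Kora} + x_{Pike})) − 43x_{Kora}.
∂π/∂x_{Kora} = 259 − 2x_{Kora} − x_{Pike} = 0, so x_{Kora} = 129.5 − 0.5x_{Pike}.
For Pike: ∂π/∂x_{Pike} = 273 − 3x_{Pike} − x_{Kora} = 0 ⇒ x_{Pike} = 91 − (1/3)x_{Kora}.
Substituting the second reaction function into the first: x_{Kora} = 129.5 − 0.5(91 − (1/3)x_{Kora}), which gives (5/6)x_{Kora} = 84 ⇒ x_{Kora} = 100.8.
Then x_{Pike} = 91 − (1/3)·100.8 = 57.4.

100.8, 57.4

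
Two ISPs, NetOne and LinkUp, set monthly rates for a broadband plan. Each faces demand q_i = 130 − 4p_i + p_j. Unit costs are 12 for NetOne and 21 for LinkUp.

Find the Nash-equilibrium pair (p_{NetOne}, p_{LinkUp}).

NetOne's profit: π = (p_{NetOne} − 12)(130 − 4p_{NetOne} + p_{LinkUp}).
∂π/∂p_{NetOne} = 178 − 8p_{NetOne} + p_{LinkUp} = 0 ⇒ p_{NetOne} = 22.25 + 0.125p_{LinkUp}.
Similarly p_{LinkUp} = 26.75 + 0.125p_{NetOne}.
Substituting the second reaction function into the first: p_{NetOne} = 22.25 + 0.125(26.75 + 0.125p_{NetOne}), which gives (63/64)p_{NetOne} = 819/32 ⇒ p_{NetOne} = 26.
Then p_{LinkUp} = 26.75 + 0.125·26 = 30.

26, 30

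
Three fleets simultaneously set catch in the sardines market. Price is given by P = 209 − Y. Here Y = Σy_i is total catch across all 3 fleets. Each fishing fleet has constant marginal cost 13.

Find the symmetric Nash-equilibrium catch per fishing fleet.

A representative fishing fleet's profit is π_i = y_i(209 − Y) − 13y_i, with Y = y_i + Σ_{j≠i} y_j.
First-order condition: 196 − 2y_i − Σ_{j≠i} y_j = 0.
In a symmetric equilibrium every fishing fleet chooses the same y, so Σ_{j≠i} y_j = 2y. The condition becomes 196 − 4y = 0, giving y = 196/4 = 49.

49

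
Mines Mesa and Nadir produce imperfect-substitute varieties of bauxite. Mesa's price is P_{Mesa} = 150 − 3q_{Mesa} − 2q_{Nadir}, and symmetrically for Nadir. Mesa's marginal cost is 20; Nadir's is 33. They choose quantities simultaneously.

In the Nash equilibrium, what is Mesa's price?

Mine Mesa's profit: π = q_{Mesa}(150 − 3q_{Mesa} − 2q_{Nadir}) − 20q_{Mesa}.
∂π/∂q_{Mesa} = 130 − 6q_{Mesa} − 2q_{Nadir} = 0 ⇒ q_{Mesa} = 65/3 − (1/3)q_{Nadir}.
Similarly q_{Nadir} = 19.5 − (1/3)q_{Mesa}.
Substituting the second reaction function into the first: q_{Mesa} = 65/3 − (1/3)(19.5 − (1/3)q_{Mesa}), which gives (8/9)q_{Mesa} = 91/6 ⇒ q_{Mesa} = 17.0625.
Then q_{Nadir} = 19.5 − (1/3)·17.0625 = 13.8125.
P_{Mesa} = 150 − 3·17.0625 − 2·13.8125 = 71.1875.

71.1875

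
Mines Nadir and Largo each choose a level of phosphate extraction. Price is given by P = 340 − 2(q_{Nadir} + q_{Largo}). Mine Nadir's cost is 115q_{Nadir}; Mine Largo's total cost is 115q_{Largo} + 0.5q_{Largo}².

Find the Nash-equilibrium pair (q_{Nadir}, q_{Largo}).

42.1875, 28.125

Mine Nadir's profit: π = q_{Nadir}(340 − 2(q_{Nadir} + q_{Largo})) − 115q_{Nadir}.
∂π/∂q_{Nadir} = 225 − 4q_{Nadir} − 2q_{Largo} = 0, so q_{Nadir} = 56.25 − 0.5q_{Largo}.
For Largo: ∂π/∂q_{Largo} = 225 − 5q_{Largo} − 2q_{Nadir} = 0 ⇒ q_{Largo} = 45 − 0.4q_{Nadir}.
Plugging q_{Largo} into Nadir's best response: q_{Nadir} = 56.25 − 0.5(45 − 0.4q_{Nadir}) ⇒ 0.8q_{Nadir} = 33.75, so q_{Nadir} = 42.1875.
Then q_{Largo} = 45 − 0.4·42.1875 = 28.125.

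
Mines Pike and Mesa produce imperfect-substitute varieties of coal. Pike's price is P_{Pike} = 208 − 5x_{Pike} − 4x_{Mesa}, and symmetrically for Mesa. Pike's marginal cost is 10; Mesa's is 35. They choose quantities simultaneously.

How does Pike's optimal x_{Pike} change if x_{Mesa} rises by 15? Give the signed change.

-6

Mine Pike's profit: π = x_{Pike}(208 − 5x_{Pike} − 4x_{Mesa}) − 10x_{Pike}.
∂π/∂x_{Pike} = 198 − 10x_{Pike} − 4x_{Mesa} = 0 ⇒ x_{Pike} = 19.8 − 0.4x_{Mesa}.
The reaction-function slope is −0.4, so a 15-unit rise in x_{Mesa} moves x_{Pike} by −0.4 × 15 = −6. Pike's best response falls — the actions are strategic substitutes.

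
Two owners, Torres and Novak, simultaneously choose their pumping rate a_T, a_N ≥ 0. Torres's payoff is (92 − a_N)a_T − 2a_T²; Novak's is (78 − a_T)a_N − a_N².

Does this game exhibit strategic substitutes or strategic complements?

strategic substitutes

Expanding Torres's payoff: 92a_T − a_Na_T − 2a_T².
∂π/∂a_T = 92 − a_N − 4a_T = 0, so a_T = 23 − 0.25a_N.
The best-response slope da_T/da_N = −0.25 < 0: the reaction function is downward-sloping, so the choices are strategic substitutes.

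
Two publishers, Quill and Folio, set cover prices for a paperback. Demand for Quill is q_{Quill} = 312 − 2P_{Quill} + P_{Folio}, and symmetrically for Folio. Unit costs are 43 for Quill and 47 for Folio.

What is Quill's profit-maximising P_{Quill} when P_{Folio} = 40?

Quill's profit: π = (P_{Quill} − 43)(312 − 2P_{Quill} + P_{Folio}).
∂π/∂P_{Quill} = 398 − 4P_{Quill} + P_{Folio} = 0 ⇒ P_{Quill} = 99.5 + 0.25P_{Folio}.
At P_{Folio} = 40: P_{Quill} = 99.5 + 0.25·40 = 109.5.

109.5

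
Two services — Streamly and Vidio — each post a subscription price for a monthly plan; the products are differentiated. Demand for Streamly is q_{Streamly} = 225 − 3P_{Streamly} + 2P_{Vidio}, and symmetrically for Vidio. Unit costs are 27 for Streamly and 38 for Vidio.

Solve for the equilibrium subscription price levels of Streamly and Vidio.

Streamly's profit: π = (P_{Streamly} − 27)(225 − 3P_{Streamly} + 2P_{Vidio}).
∂π/∂P_{Streamly} = 306 − 6P_{Streamly} + 2P_{Vidio} = 0 ⇒ P_{Streamly} = 51 + (1/3)P_{Vidio}.
Similarly P_{Vidio} = 56.5 + (1/3)P_{Streamly}.
Plugging P_{Vidio} into Streamly's best response: P_{Streamly} = 51 + (1/3)(56.5 + (1/3)P_{Streamly}) ⇒ (8/9)P_{Streamly} = 419/6, so P_{Streamly} = 78.5625.
Then P_{Vidio} = 56.5 + (1/3)·78.5625 = 82.6875.

78.5625, 82.6875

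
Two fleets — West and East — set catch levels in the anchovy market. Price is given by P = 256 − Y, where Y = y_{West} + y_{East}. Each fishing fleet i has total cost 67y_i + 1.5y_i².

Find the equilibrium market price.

Fishing fleet West's profit: π = y_{West}(256 − (y_{West} + y_{East})) − 67y_{West} − 1.5y_{West}².
∂π/∂y_{West} = 189 − 5y_{West} − y_{East} = 0, so y_{West} = 37.8 − 0.2y_{East}.
The game is symmetric, so in equilibrium y_{East} = y_{West}: the reaction function gives 1.2y_{West} = 37.8, hence y_{West} = 31.5.
Equilibrium price: P = 256 − 63 = 193.

193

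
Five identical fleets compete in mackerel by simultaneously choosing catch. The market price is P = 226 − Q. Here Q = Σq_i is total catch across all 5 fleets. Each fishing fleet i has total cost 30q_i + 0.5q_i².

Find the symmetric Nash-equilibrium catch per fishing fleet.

A representative fishing fleet's profit is π_i = q_i(226 − Q) − 30q_i − 0.5q_i², with Q = q_i + Σ_{j≠i} q_j.
First-order condition: 196 − 3q_i − Σ_{j≠i} q_j = 0.
In a symmetric equilibrium every fishing fleet chooses the same q, so Σ_{j≠i} q_j = 4q. The condition becomes 196 − 7q = 0, giving q = 196/7 = 28.

28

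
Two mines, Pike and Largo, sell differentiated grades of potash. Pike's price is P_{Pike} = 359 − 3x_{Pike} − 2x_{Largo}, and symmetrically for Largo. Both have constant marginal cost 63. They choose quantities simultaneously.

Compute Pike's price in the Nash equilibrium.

Mine Pike's profit: π = x_{Pike}(359 − 3x_{Pike} − 2x_{Largo}) − 63x_{Pike}.
∂π/∂x_{Pike} = 296 − 6x_{Pike} − 2x_{Largo} = 0 ⇒ x_{Pike} = 148/3 − (1/3)x_{Largo}.
The game is symmetric, so in equilibrium x_{Largo} = x_{Pike}: the reaction function gives (4/3)x_{Pike} = 148/3, hence x_{Pike} = 37.
P_{Pike} = 359 − 3·37 − 2·37 = 174.

174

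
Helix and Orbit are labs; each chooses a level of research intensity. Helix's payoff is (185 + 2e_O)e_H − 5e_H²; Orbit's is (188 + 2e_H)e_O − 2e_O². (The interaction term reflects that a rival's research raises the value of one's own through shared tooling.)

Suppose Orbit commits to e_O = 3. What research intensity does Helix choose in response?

Expanding Helix's payoff: 185e_H + 2e_Oe_H − 5e_H².
∂π/∂e_H = 185 + 2e_O − 10e_H = 0, so e_H = 18.5 + 0.2e_O.
At e_O = 3: e_H = 18.5 + 0.2·3 = 19.1.

19.1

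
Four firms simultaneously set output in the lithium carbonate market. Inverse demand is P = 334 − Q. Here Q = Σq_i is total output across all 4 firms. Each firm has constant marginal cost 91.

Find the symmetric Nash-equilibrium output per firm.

A representative firm's profit is π_i = q_i(334 − Q) − 91q_i, with Q = q_i + Σ_{j≠i} q_j.
First-order condition: 243 − 2q_i − Σ_{j≠i} q_j = 0.
In a symmetric equilibrium every firm chooses the same q, so Σ_{j≠i} q_j = 3q. The condition becomes 243 − 5q = 0, giving q = 243/5 = 48.6.

48.6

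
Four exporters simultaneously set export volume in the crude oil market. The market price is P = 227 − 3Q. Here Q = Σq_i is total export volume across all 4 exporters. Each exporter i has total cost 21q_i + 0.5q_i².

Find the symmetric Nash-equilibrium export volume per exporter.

A representative exporter's profit is π_i = q_i(227 − 3Q) − 21q_i − 0.5q_i², with Q = q_i + Σ_{j≠i} q_j.
First-order condition: 206 − 7q_i − 3Σ_{j≠i} q_j = 0.
With identical exporters, set every q_j = q: then 206 − 7q − 9q = 0, i.e. q = 206/16 = 12.875.

12.875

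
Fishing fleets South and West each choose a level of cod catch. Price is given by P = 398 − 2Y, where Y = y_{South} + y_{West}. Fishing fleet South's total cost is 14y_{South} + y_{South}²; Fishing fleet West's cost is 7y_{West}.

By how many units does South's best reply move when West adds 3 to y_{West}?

Fishing fleet South's profit: π = y_{South}(398 − 2(y_{South} + y_{West})) − 14y_{South} − y_{South}².
∂π/∂y_{South} = 384 − 6y_{South} − 2y_{West} = 0, so y_{South} = 64 − (1/3)y_{West}.
The reaction-function slope is −1/3, so a 3-unit rise in y_{West} moves y_{South} by −1/3 × 3 = −1. South's best response falls — the actions are strategic substitutes.

-1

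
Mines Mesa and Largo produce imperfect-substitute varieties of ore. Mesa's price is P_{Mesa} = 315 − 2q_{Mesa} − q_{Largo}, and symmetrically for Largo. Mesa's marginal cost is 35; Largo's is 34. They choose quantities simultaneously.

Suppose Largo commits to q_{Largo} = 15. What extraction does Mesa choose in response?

Mine Mesa's profit: π = q_{Mesa}(315 − 2q_{Mesa} − q_{Largo}) − 35q_{Mesa}.
∂π/∂q_{Mesa} = 280 − 4q_{Mesa} − q_{Largo} = 0 ⇒ q_{Mesa} = 70 − 0.25q_{Largo}.
At q_{Largo} = 15: q_{Mesa} = 70 − 0.25·15 = 66.25.

66.25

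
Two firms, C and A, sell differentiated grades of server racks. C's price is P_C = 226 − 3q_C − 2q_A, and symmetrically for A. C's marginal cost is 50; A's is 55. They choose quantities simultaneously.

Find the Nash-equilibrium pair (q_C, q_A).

22.3125, 21.0625

Firm C's profit: π = q_C(226 − 3q_C − 2q_A) − 50q_C.
∂π/∂q_C = 176 − 6q_C − 2q_A = 0 ⇒ q_C = 88/3 − (1/3)q_A.
Similarly q_A = 28.5 − (1/3)q_C.
Solving the two reaction functions simultaneously: (1 − (−1/3)(−1/3))q_C = 88/3 − (1/3)·28.5, so (8/9)q_C = 119/6 and q_C = 22.3125.
Then q_A = 28.5 − (1/3)·22.3125 = 21.0625.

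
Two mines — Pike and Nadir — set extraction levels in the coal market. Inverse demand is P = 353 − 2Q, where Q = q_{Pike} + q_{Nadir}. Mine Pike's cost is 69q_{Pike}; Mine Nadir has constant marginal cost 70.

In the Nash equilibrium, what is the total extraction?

Mine Pike's profit: π = q_{Pike}(353 − 2(q_{Pike} + q_{Nadir})) − 69q_{Pike}.
∂π/∂q_{Pike} = 284 − 4q_{Pike} − 2q_{Nadir} = 0, so q_{Pike} = 71 − 0.5q_{Nadir}.
By the same steps for Nadir: q_{Nadir} = 70.75 − 0.5q_{Pike}.
Substituting the second reaction function into the first: q_{Pike} = 71 − 0.5(70.75 − 0.5q_{Pike}), which gives 0.75q_{Pike} = 35.625 ⇒ q_{Pike} = 47.5.
Then q_{Nadir} = 70.75 − 0.5·47.5 = 47.
Total extraction: 47.5 + 47 = 94.5.

94.5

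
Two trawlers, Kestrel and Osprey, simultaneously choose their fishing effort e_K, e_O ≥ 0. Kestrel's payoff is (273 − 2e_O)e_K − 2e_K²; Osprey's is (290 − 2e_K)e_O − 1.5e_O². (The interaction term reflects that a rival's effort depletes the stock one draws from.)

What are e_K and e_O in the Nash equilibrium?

Expanding Kestrel's payoff: 273e_K − 2e_Oe_K − 2e_K².
∂π/∂e_K = 273 − 2e_O − 4e_K = 0, so e_K = 68.25 − 0.5e_O.
Likewise for Osprey: e_O = 290/3 − (2/3)e_K.
Plugging e_O into Kestrel's best response: e_K = 68.25 − 0.5(290/3 − (2/3)e_K) ⇒ (2/3)e_K = 239/12, so e_K = 29.875.
Then e_O = 290/3 − (2/3)·29.875 = 76.75.

29.875, 76.75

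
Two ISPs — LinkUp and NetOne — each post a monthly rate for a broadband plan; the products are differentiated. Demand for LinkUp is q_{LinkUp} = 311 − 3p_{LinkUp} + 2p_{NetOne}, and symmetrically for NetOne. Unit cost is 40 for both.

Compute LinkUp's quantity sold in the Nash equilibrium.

203.25

LinkUp's profit: π = (p_{LinkUp} − 40)(311 − 3p_{LinkUp} + 2p_{NetOne}).
∂π/∂p_{LinkUp} = 431 − 6p_{LinkUp} + 2p_{NetOne} = 0 ⇒ p_{LinkUp} = 431/6 + (1/3)p_{NetOne}.
The game is symmetric, so in equilibrium p_{NetOne} = p_{LinkUp}: the reaction function gives (2/3)p_{LinkUp} = 431/6, hence p_{LinkUp} = 107.75.
q_{LinkUp} = 311 − 3·107.75 + 2·107.75 = 203.25.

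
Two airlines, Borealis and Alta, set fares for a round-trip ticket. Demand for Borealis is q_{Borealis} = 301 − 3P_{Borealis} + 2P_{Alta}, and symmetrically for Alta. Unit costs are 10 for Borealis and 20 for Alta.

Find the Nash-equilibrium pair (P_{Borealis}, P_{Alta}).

84.625, 88.375

Borealis's profit: π = (P_{Borealis} − 10)(301 − 3P_{Borealis} + 2P_{Alta}).
∂π/∂P_{Borealis} = 331 − 6P_{Borealis} + 2P_{Alta} = 0 ⇒ P_{Borealis} = 331/6 + (1/3)P_{Alta}.
Similarly P_{Alta} = 361/6 + (1/3)P_{Borealis}.
Plugging P_{Alta} into Borealis's best response: P_{Borealis} = 331/6 + (1/3)(361/6 + (1/3)P_{Borealis}) ⇒ (8/9)P_{Borealis} = 677/9, so P_{Borealis} = 84.625.
Then P_{Alta} = 361/6 + (1/3)·84.625 = 88.375.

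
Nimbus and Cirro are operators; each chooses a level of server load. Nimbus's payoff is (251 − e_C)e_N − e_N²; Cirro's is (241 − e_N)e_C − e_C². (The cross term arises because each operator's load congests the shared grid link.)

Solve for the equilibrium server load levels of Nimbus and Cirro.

Expanding Nimbus's payoff: 251e_N − e_Ce_N − e_N².
∂π/∂e_N = 251 − e_C − 2e_N = 0, so e_N = 125.5 − 0.5e_C.
Likewise for Cirro: e_C = 120.5 − 0.5e_N.
Substituting the second reaction function into the first: e_N = 125.5 − 0.5(120.5 − 0.5e_N), which gives 0.75e_N = 65.25 ⇒ e_N = 87.
Then e_C = 120.5 − 0.5·87 = 77.

87, 77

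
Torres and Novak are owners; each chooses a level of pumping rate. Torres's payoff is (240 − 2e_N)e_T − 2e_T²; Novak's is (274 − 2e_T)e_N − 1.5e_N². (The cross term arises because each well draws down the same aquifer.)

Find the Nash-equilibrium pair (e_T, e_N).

21.5, 77

Expanding Torres's payoff: 240e_T − 2e_Ne_T − 2e_T².
∂π/∂e_T = 240 − 2e_N − 4e_T = 0, so e_T = 60 − 0.5e_N.
Likewise for Novak: e_N = 274/3 − (2/3)e_T.
Solving the two reaction functions simultaneously: (1 − (−0.5)(−2/3))e_T = 60 − 0.5·(274/3), so (2/3)e_T = 43/3 and e_T = 21.5.
Then e_N = 274/3 − (2/3)·21.5 = 77.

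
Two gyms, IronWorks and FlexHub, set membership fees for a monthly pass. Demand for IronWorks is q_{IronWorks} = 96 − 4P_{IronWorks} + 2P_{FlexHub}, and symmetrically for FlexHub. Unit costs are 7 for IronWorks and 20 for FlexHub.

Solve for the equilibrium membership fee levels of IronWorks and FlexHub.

22.4, 27.6

IronWorks's profit: π = (P_{IronWorks} − 7)(96 − 4P_{IronWorks} + 2P_{FlexHub}).
∂π/∂P_{IronWorks} = 124 − 8P_{IronWorks} + 2P_{FlexHub} = 0 ⇒ P_{IronWorks} = 15.5 + 0.25P_{FlexHub}.
Similarly P_{FlexHub} = 22 + 0.25P_{IronWorks}.
Substituting the second reaction function into the first: P_{IronWorks} = 15.5 + 0.25(22 + 0.25P_{IronWorks}), which gives 0.9375P_{IronWorks} = 21 ⇒ P_{IronWorks} = 22.4.
Then P_{FlexHub} = 22 + 0.25·22.4 = 27.6.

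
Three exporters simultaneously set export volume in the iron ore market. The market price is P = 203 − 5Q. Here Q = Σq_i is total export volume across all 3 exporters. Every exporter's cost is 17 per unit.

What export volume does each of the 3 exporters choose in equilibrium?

A representative exporter's profit is π_i = q_i(203 − 5Q) − 17q_i, with Q = q_i + Σ_{j≠i} q_j.
First-order condition: 186 − 10q_i − 5Σ_{j≠i} q_j = 0.
In a symmetric equilibrium every exporter chooses the same q, so Σ_{j≠i} q_j = 2q. The condition becomes 186 − 20q = 0, giving q = 186/20 = 9.3.

9.3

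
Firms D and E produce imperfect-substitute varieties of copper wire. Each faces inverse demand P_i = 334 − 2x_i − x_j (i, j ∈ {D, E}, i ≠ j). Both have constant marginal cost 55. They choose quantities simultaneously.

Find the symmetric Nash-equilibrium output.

55.8

Firm D's profit: π = x_D(334 − 2x_D − x_E) − 55x_D.
∂π/∂x_D = 279 − 4x_D − x_E = 0 ⇒ x_D = 69.75 − 0.25x_E.
By symmetry x_E = x_D; substituting into the reaction function, 1.25x_D = 69.75 and x_D = 55.8.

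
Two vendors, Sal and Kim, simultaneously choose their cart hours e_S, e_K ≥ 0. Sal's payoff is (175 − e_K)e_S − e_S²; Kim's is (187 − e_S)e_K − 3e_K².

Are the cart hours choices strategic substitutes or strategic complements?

strategic substitutes

Expanding Sal's payoff: 175e_S − e_Ke_S − e_S².
∂π/∂e_S = 175 − e_K − 2e_S = 0, so e_S = 87.5 − 0.5e_K.
The best-response slope de_S/de_K = −0.5 < 0: the reaction function is downward-sloping, so the choices are strategic substitutes.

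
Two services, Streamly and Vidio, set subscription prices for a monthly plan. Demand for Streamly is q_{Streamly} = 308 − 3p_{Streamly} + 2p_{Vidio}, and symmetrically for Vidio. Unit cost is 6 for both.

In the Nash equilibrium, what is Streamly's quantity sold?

226.5

Streamly's profit: π = (p_{Streamly} − 6)(308 − 3p_{Streamly} + 2p_{Vidio}).
∂π/∂p_{Streamly} = 326 − 6p_{Streamly} + 2p_{Vidio} = 0 ⇒ p_{Streamly} = 163/3 + (1/3)p_{Vidio}.
The game is symmetric, so in equilibrium p_{Vidio} = p_{Streamly}: the reaction function gives (2/3)p_{Streamly} = 163/3, hence p_{Streamly} = 81.5.
q_{Streamly} = 308 − 3·81.5 + 2·81.5 = 226.5.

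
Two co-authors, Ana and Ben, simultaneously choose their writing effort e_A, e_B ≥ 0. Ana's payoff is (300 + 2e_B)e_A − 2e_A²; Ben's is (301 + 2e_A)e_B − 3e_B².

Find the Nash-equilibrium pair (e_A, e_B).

120.1, 90.2

Expanding Ana's payoff: 300e_A + 2e_Be_A − 2e_A².
∂π/∂e_A = 300 + 2e_B − 4e_A = 0, so e_A = 75 + 0.5e_B.
Likewise for Ben: e_B = 301/6 + (1/3)e_A.
Plugging e_B into Ana's best response: e_A = 75 + 0.5(301/6 + (1/3)e_A) ⇒ (5/6)e_A = 1201/12, so e_A = 120.1.
Then e_B = 301/6 + (1/3)·120.1 = 90.2.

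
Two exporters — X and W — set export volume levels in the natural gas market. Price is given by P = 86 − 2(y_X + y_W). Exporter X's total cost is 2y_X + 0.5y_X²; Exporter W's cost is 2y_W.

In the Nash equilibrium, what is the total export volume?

26.25

Exporter X's profit: π = y_X(86 − 2(y_X + y_W)) − 2y_X − 0.5y_X².
∂π/∂y_X = 84 − 5y_X − 2y_W = 0, so y_X = 16.8 − 0.4y_W.
For W: ∂π/∂y_W = 84 − 4y_W − 2y_X = 0 ⇒ y_W = 21 − 0.5y_X.
Substituting the second reaction function into the first: y_X = 16.8 − 0.4(21 − 0.5y_X), which gives 0.8y_X = 8.4 ⇒ y_X = 10.5.
Then y_W = 21 − 0.5·10.5 = 15.75.
Total export volume: 10.5 + 15.75 = 26.25.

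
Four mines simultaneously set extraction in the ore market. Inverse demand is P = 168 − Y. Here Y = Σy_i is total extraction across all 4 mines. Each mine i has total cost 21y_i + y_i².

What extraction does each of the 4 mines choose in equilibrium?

21

A representative mine's profit is π_i = y_i(168 − Y) − 21y_i − y_i², with Y = y_i + Σ_{j≠i} y_j.
First-order condition: 147 − 4y_i − Σ_{j≠i} y_j = 0.
With identical mines, set every y_j = y: then 147 − 4y − 3y = 0, i.e. y = 147/7 = 21.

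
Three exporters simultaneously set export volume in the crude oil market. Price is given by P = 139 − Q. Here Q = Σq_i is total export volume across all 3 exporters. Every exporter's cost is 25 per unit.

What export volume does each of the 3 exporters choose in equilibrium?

28.5

A representative exporter's profit is π_i = q_i(139 − Q) − 25q_i, with Q = q_i + Σ_{j≠i} q_j.
First-order condition: 114 − 2q_i − Σ_{j≠i} q_j = 0.
In a symmetric equilibrium every exporter chooses the same q, so Σ_{j≠i} q_j = 2q. The condition becomes 114 − 4q = 0, giving q = 114/4 = 28.5.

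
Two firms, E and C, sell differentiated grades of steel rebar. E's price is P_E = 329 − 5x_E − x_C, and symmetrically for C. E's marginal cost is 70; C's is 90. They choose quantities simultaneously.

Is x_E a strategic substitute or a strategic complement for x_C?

strategic substitutes

Firm E's profit: π = x_E(329 − 5x_E − x_C) − 70x_E.
∂π/∂x_E = 259 − 10x_E − x_C = 0 ⇒ x_E = 25.9 − 0.1x_C.
The best-response slope dx_E/dx_C = −0.1 < 0: the reaction function is downward-sloping, so the choices are strategic substitutes.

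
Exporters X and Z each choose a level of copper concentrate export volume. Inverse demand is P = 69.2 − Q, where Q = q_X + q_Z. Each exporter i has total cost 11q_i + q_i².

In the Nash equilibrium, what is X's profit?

Exporter X's profit: π = q_X(69.2 − (q_X + q_Z)) − 11q_X − q_X².
∂π/∂q_X = 58.2 − 4q_X − q_Z = 0, so q_X = 14.55 − 0.25q_Z.
The game is symmetric, so in equilibrium q_Z = q_X: the reaction function gives 1.25q_X = 14.55, hence q_X = 11.64.
Price P = 69.2 − 23.28 = 45.92.
X's profit: (45.92 − 11)·11.64 − (11.64)² = 270.9792.

270.9792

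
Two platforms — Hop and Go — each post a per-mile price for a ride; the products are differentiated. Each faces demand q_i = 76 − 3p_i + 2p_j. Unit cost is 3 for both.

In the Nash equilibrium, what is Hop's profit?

999.1875

Hop's profit: π = (p_{Hop} − 3)(76 − 3p_{Hop} + 2p_{Go}).
∂π/∂p_{Hop} = 85 − 6p_{Hop} + 2p_{Go} = 0 ⇒ p_{Hop} = 85/6 + (1/3)p_{Go}.
The game is symmetric, so in equilibrium p_{Go} = p_{Hop}: the reaction function gives (2/3)p_{Hop} = 85/6, hence p_{Hop} = 21.25.
q_{Hop} = 76 − 3·21.25 + 2·21.25 = 54.75.
Profit = (21.25 − 3)·54.75 = 999.1875.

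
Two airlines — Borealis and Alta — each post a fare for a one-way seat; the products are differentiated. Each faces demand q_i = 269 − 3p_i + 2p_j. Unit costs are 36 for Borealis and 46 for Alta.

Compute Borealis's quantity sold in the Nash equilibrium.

Borealis's profit: π = (p_{Borealis} − 36)(269 − 3p_{Borealis} + 2p_{Alta}).
∂π/∂p_{Borealis} = 377 − 6p_{Borealis} + 2p_{Alta} = 0 ⇒ p_{Borealis} = 377/6 + (1/3)p_{Alta}.
Similarly p_{Alta} = 407/6 + (1/3)p_{Borealis}.
Substituting the second reaction function into the first: p_{Borealis} = 377/6 + (1/3)(407/6 + (1/3)p_{Borealis}), which gives (8/9)p_{Borealis} = 769/9 ⇒ p_{Borealis} = 96.125.
Then p_{Alta} = 407/6 + (1/3)·96.125 = 99.875.
q_{Borealis} = 269 − 3·96.125 + 2·99.875 = 180.375.

180.375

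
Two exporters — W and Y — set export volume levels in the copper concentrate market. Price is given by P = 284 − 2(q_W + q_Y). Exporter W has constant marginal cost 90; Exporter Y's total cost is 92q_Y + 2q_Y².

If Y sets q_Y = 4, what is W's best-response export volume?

Exporter W's profit: π = q_W(284 − 2(q_W + q_Y)) − 90q_W.
∂π/∂q_W = 194 − 4q_W − 2q_Y = 0, so q_W = 48.5 − 0.5q_Y.
At q_Y = 4: q_W = 48.5 − 0.5·4 = 46.5.

46.5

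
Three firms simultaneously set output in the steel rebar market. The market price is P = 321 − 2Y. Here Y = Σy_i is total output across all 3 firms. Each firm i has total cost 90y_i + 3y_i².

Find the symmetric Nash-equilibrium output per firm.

A representative firm's profit is π_i = y_i(321 − 2Y) − 90y_i − 3y_i², with Y = y_i + Σ_{j≠i} y_j.
First-order condition: 231 − 10y_i − 2Σ_{j≠i} y_j = 0.
In a symmetric equilibrium every firm chooses the same y, so Σ_{j≠i} y_j = 2y. The condition becomes 231 − 14y = 0, giving y = 231/14 = 16.5.

16.5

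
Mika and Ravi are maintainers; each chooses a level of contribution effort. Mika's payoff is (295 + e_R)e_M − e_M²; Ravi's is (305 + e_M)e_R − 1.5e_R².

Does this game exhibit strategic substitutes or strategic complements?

strategic complements

Expanding Mika's payoff: 295e_M + e_Re_M − e_M².
∂π/∂e_M = 295 + e_R − 2e_M = 0, so e_M = 147.5 + 0.5e_R.
The best-response slope de_M/de_R = 0.5 > 0: the reaction function is upward-sloping, so the choices are strategic complements.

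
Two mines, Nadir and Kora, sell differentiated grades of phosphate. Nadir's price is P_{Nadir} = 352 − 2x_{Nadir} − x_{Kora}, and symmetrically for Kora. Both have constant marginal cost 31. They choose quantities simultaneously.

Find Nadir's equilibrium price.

159.4

Mine Nadir's profit: π = x_{Nadir}(352 − 2x_{Nadir} − x_{Kora}) − 31x_{Nadir}.
∂π/∂x_{Nadir} = 321 − 4x_{Nadir} − x_{Kora} = 0 ⇒ x_{Nadir} = 80.25 − 0.25x_{Kora}.
The game is symmetric, so in equilibrium x_{Kora} = x_{Nadir}: the reaction function gives 1.25x_{Nadir} = 80.25, hence x_{Nadir} = 64.2.
P_{Nadir} = 352 − 2·64.2 − 64.2 = 159.4.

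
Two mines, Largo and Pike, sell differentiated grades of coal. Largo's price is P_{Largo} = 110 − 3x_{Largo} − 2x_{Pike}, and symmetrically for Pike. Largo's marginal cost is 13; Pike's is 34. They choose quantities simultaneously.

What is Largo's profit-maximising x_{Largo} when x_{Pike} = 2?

Mine Largo's profit: π = x_{Largo}(110 − 3x_{Largo} − 2x_{Pike}) − 13x_{Largo}.
∂π/∂x_{Largo} = 97 − 6x_{Largo} − 2x_{Pike} = 0 ⇒ x_{Largo} = 97/6 − (1/3)x_{Pike}.
At x_{Pike} = 2: x_{Largo} = 97/6 − (1/3)·2 = 15.5.

15.5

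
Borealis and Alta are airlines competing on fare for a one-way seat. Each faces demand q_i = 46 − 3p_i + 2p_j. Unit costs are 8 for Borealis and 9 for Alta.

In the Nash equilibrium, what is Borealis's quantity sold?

Borealis's profit: π = (p_{Borealis} − 8)(46 − 3p_{Borealis} + 2p_{Alta}).
∂π/∂p_{Borealis} = 70 − 6p_{Borealis} + 2p_{Alta} = 0 ⇒ p_{Borealis} = 35/3 + (1/3)p_{Alta}.
Similarly p_{Alta} = 73/6 + (1/3)p_{Borealis}.
Solving the two reaction functions simultaneously: (1 − (1/3)(1/3))p_{Borealis} = 35/3 + (1/3)·(73/6), so (8/9)p_{Borealis} = 283/18 and p_{Borealis} = 17.6875.
Then p_{Alta} = 73/6 + (1/3)·17.6875 = 18.0625.
q_{Borealis} = 46 − 3·17.6875 + 2·18.0625 = 29.0625.

29.0625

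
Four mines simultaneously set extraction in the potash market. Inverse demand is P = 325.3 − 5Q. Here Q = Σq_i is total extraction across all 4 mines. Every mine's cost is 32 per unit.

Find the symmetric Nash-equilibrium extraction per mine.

11.732

A representative mine's profit is π_i = q_i(325.3 − 5Q) − 32q_i, with Q = q_i + Σ_{j≠i} q_j.
First-order condition: 293.3 − 10q_i − 5Σ_{j≠i} q_j = 0.
Imposing symmetry (q_j = q for all j) turns Σ_{j≠i} q_j into 3q, so 293.3 = 25q and q = 11.732.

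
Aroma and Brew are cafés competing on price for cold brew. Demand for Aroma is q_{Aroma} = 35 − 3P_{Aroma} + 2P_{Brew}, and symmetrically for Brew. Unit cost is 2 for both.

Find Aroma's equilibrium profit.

204.1875

Aroma's profit: π = (P_{Aroma} − 2)(35 − 3P_{Aroma} + 2P_{Brew}).
∂π/∂P_{Aroma} = 41 − 6P_{Aroma} + 2P_{Brew} = 0 ⇒ P_{Aroma} = 41/6 + (1/3)P_{Brew}.
Setting P_{Aroma} = P_{Brew} in the reaction function: P_{Aroma} = 41/6 + (1/3)P_{Aroma}, so P_{Aroma} = (41/6) / (2/3) = 10.25.
q_{Aroma} = 35 − 3·10.25 + 2·10.25 = 24.75.
Profit = (10.25 − 2)·24.75 = 204.1875.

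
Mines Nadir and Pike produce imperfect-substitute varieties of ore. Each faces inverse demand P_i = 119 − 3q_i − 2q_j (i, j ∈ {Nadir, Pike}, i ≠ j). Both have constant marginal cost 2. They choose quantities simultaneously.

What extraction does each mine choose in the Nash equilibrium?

14.625

Mine Nadir's profit: π = q_{Nadir}(119 − 3q_{Nadir} − 2q_{Pike}) − 2q_{Nadir}.
∂π/∂q_{Nadir} = 117 − 6q_{Nadir} − 2q_{Pike} = 0 ⇒ q_{Nadir} = 19.5 − (1/3)q_{Pike}.
Setting q_{Nadir} = q_{Pike} in the reaction function: q_{Nadir} = 19.5 − (1/3)q_{Nadir}, so q_{Nadir} = 19.5 / (4/3) = 14.625.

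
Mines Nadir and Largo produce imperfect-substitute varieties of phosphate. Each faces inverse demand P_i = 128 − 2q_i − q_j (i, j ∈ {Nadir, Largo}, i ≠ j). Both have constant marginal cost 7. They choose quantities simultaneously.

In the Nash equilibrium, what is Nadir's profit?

Mine Nadir's profit: π = q_{Nadir}(128 − 2q_{Nadir} − q_{Largo}) − 7q_{Nadir}.
∂π/∂q_{Nadir} = 121 − 4q_{Nadir} − q_{Largo} = 0 ⇒ q_{Nadir} = 30.25 − 0.25q_{Largo}.
The game is symmetric, so in equilibrium q_{Largo} = q_{Nadir}: the reaction function gives 1.25q_{Nadir} = 30.25, hence q_{Nadir} = 24.2.
P_{Nadir} = 128 − 2·24.2 − 24.2 = 55.4.
Profit = (55.4 − 7)·24.2 = 1171.28.

1171.28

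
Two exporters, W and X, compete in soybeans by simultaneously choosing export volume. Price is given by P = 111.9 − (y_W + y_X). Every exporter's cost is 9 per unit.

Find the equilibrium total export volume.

68.6

Exporter W's profit: π = y_W(111.9 − (y_W + y_X)) − 9y_W.
∂π/∂y_W = 102.9 − 2y_W − y_X = 0, so y_W = 51.45 − 0.5y_X.
The game is symmetric, so in equilibrium y_X = y_W: the reaction function gives 1.5y_W = 51.45, hence y_W = 34.3.
Total export volume: 34.3 + 34.3 = 68.6.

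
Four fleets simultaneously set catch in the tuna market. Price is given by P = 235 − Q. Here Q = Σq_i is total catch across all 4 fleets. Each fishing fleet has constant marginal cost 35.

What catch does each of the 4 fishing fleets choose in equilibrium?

A representative fishing fleet's profit is π_i = q_i(235 − Q) − 35q_i, with Q = q_i + Σ_{j≠i} q_j.
First-order condition: 200 − 2q_i − Σ_{j≠i} q_j = 0.
In a symmetric equilibrium every fishing fleet chooses the same q, so Σ_{j≠i} q_j = 3q. The condition becomes 200 − 5q = 0, giving q = 200/5 = 40.

40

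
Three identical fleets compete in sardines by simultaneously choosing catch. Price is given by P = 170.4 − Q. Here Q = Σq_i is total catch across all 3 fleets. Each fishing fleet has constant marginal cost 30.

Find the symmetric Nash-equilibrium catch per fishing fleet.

A representative fishing fleet's profit is π_i = q_i(170.4 − Q) − 30q_i, with Q = q_i + Σ_{j≠i} q_j.
First-order condition: 140.4 − 2q_i − Σ_{j≠i} q_j = 0.
Imposing symmetry (q_j = q for all j) turns Σ_{j≠i} q_j into 2q, so 140.4 = 4q and q = 35.1.

35.1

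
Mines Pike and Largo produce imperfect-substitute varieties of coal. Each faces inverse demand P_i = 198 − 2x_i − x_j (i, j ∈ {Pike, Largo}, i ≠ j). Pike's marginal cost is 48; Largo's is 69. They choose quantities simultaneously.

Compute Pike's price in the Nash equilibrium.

Mine Pike's profit: π = x_{Pike}(198 − 2x_{Pike} − x_{Largo}) − 48x_{Pike}.
∂π/∂x_{Pike} = 150 − 4x_{Pike} − x_{Largo} = 0 ⇒ x_{Pike} = 37.5 − 0.25x_{Largo}.
Similarly x_{Largo} = 32.25 − 0.25x_{Pike}.
Plugging x_{Largo} into Pike's best response: x_{Pike} = 37.5 − 0.25(32.25 − 0.25x_{Pike}) ⇒ 0.9375x_{Pike} = 29.4375, so x_{Pike} = 31.4.
Then x_{Largo} = 32.25 − 0.25·31.4 = 24.4.
P_{Pike} = 198 − 2·31.4 − 24.4 = 110.8.

110.8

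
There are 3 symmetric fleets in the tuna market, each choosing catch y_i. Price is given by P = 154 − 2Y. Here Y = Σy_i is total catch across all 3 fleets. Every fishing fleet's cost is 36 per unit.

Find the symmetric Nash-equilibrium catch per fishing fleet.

14.75

A representative fishing fleet's profit is π_i = y_i(154 − 2Y) − 36y_i, with Y = y_i + Σ_{j≠i} y_j.
First-order condition: 118 − 4y_i − 2Σ_{j≠i} y_j = 0.
Imposing symmetry (y_j = y for all j) turns Σ_{j≠i} y_j into 2y, so 118 = 8y and y = 14.75.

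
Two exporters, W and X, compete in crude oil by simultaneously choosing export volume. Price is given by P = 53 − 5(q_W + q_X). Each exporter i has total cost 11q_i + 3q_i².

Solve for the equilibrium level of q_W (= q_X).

Exporter W's profit: π = q_W(53 − 5(q_W + q_X)) − 11q_W − 3q_W².
∂π/∂q_W = 42 − 16q_W − 5q_X = 0, so q_W = 2.625 − 0.3125q_X.
Setting q_W = q_X in the reaction function: q_W = 2.625 − 0.3125q_W, so q_W = 2.625 / 1.3125 = 2.

2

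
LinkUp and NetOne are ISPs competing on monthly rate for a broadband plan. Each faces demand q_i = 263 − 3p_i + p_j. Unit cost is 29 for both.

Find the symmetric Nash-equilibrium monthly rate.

70

LinkUp's profit: π = (p_{LinkUp} − 29)(263 − 3p_{LinkUp} + p_{NetOne}).
∂π/∂p_{LinkUp} = 350 − 6p_{LinkUp} + p_{NetOne} = 0 ⇒ p_{LinkUp} = 175/3 + (1/6)p_{NetOne}.
By symmetry p_{NetOne} = p_{LinkUp}; substituting into the reaction function, (5/6)p_{LinkUp} = 175/3 and p_{LinkUp} = 70.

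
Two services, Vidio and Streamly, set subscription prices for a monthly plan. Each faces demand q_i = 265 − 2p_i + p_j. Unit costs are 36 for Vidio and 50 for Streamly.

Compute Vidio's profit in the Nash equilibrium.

Vidio's profit: π = (p_{Vidio} − 36)(265 − 2p_{Vidio} + p_{Streamly}).
∂π/∂p_{Vidio} = 337 − 4p_{Vidio} + p_{Streamly} = 0 ⇒ p_{Vidio} = 84.25 + 0.25p_{Streamly}.
Similarly p_{Streamly} = 91.25 + 0.25p_{Vidio}.
Substituting the second reaction function into the first: p_{Vidio} = 84.25 + 0.25(91.25 + 0.25p_{Vidio}), which gives 0.9375p_{Vidio} = 107.0625 ⇒ p_{Vidio} = 114.2.
Then p_{Streamly} = 91.25 + 0.25·114.2 = 119.8.
q_{Vidio} = 265 − 2·114.2 + 119.8 = 156.4.
Profit = (114.2 − 36)·156.4 = 12230.48.

12230.48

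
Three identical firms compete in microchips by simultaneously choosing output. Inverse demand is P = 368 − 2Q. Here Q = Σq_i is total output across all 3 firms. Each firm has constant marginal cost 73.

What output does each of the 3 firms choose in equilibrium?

36.875

A representative firm's profit is π_i = q_i(368 − 2Q) − 73q_i, with Q = q_i + Σ_{j≠i} q_j.
First-order condition: 295 − 4q_i − 2Σ_{j≠i} q_j = 0.
With identical firms, set every q_j = q: then 295 − 4q − 4q = 0, i.e. q = 295/8 = 36.875.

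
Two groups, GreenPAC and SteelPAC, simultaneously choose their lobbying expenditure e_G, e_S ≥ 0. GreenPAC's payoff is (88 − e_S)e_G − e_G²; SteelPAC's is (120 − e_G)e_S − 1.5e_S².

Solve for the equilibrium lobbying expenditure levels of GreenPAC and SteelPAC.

Expanding GreenPAC's payoff: 88e_G − e_Se_G − e_G².
∂π/∂e_G = 88 − e_S − 2e_G = 0, so e_G = 44 − 0.5e_S.
Likewise for SteelPAC: e_S = 40 − (1/3)e_G.
Substituting the second reaction function into the first: e_G = 44 − 0.5(40 − (1/3)e_G), which gives (5/6)e_G = 24 ⇒ e_G = 28.8.
Then e_S = 40 − (1/3)·28.8 = 30.4.

28.8, 30.4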